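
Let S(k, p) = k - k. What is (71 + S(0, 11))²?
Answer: 5041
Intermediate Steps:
S(k, p) = 0
(71 + S(0, 11))² = (71 + 0)² = 71² = 5041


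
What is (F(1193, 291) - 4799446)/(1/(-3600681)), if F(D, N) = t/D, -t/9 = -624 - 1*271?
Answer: 20616530905626663/1193 ≈ 1.7281e+13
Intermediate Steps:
t = 8055 (t = -9*(-624 - 1*271) = -9*(-624 - 271) = -9*(-895) = 8055)
F(D, N) = 8055/D
(F(1193, 291) - 4799446)/(1/(-3600681)) = (8055/1193 - 4799446)/(1/(-3600681)) = (8055*(1/1193) - 4799446)/(-1/3600681) = (8055/1193 - 4799446)*(-3600681) = -5725731023/1193*(-3600681) = 20616530905626663/1193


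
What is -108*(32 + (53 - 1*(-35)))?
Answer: -12960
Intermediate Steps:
-108*(32 + (53 - 1*(-35))) = -108*(32 + (53 + 35)) = -108*(32 + 88) = -108*120 = -12960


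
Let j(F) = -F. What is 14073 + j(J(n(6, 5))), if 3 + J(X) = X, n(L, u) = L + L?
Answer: 14064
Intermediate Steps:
n(L, u) = 2*L
J(X) = -3 + X
14073 + j(J(n(6, 5))) = 14073 - (-3 + 2*6) = 14073 - (-3 + 12) = 14073 - 1*9 = 14073 - 9 = 14064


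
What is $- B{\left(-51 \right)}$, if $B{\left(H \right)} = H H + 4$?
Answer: $-2605$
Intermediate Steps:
$B{\left(H \right)} = 4 + H^{2}$ ($B{\left(H \right)} = H^{2} + 4 = 4 + H^{2}$)
$- B{\left(-51 \right)} = - (4 + \left(-51\right)^{2}) = - (4 + 2601) = \left(-1\right) 2605 = -2605$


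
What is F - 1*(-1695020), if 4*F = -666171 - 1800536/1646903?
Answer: 10069013273291/6587612 ≈ 1.5285e+6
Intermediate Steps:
F = -1097120818949/6587612 (F = (-666171 - 1800536/1646903)/4 = (¼)*(-1097120818949/1646903) = -1097120818949/6587612 ≈ -1.6654e+5)
F - 1*(-1695020) = -1097120818949/6587612 - 1*(-1695020) = -1097120818949/6587612 + 1695020 = 10069013273291/6587612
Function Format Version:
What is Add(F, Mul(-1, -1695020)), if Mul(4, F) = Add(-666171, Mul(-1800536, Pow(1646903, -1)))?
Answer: Rational(10069013273291, 6587612) ≈ 1.5285e+6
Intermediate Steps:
F = Rational(-1097120818949, 6587612) (F = Mul(Rational(1, 4), Add(-666171, Mul(-1800536, Pow(1646903, -1)))) = Mul(Rational(1, 4), Add(-666171, Mul(-1800536, Rational(1, 1646903)))) = Mul(Rational(1, 4), Add(-666171, Rational(-1800536, 1646903))) = Mul(Rational(1, 4), Rational(-1097120818949, 1646903)) = Rational(-1097120818949, 6587612) ≈ -1.6654e+5)
Add(F, Mul(-1, -1695020)) = Add(Rational(-1097120818949, 6587612), Mul(-1, -1695020)) = Add(Rational(-1097120818949, 6587612), 1695020) = Rational(10069013273291, 6587612)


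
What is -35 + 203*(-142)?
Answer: -28861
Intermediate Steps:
-35 + 203*(-142) = -35 - 28826 = -28861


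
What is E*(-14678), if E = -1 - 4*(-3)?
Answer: -161458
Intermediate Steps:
E = 11 (E = -1 + 12 = 11)
E*(-14678) = 11*(-14678) = -161458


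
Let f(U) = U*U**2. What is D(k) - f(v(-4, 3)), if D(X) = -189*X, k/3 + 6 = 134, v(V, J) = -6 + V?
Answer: -71576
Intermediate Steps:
k = 384 (k = -18 + 3*134 = -18 + 402 = 384)
f(U) = U**3
D(k) - f(v(-4, 3)) = -189*384 - (-6 - 4)**3 = -72576 - 1*(-10)**3 = -72576 - 1*(-1000) = -72576 + 1000 = -71576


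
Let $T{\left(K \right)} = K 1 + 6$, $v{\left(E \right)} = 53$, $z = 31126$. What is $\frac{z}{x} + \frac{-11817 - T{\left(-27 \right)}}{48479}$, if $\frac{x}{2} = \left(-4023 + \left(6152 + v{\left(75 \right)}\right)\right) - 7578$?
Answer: $- \frac{818129893}{261592684} \approx -3.1275$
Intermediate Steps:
$T{\left(K \right)} = 6 + K$ ($T{\left(K \right)} = K + 6 = 6 + K$)
$x = -10792$ ($x = 2 \left(\left(-4023 + \left(6152 + 53\right)\right) - 7578\right) = 2 \left(\left(-4023 + 6205\right) - 7578\right) = 2 \left(2182 - 7578\right) = 2 \left(-5396\right) = -10792$)
$\frac{z}{x} + \frac{-11817 - T{\left(-27 \right)}}{48479} = \frac{31126}{-10792} + \frac{-11817 - \left(6 - 27\right)}{48479} = 31126 \left(- \frac{1}{10792}\right) + \left(-11817 - -21\right) \frac{1}{48479} = - \frac{15563}{5396} + \left(-11817 + 21\right) \frac{1}{48479} = - \frac{15563}{5396} - \frac{11796}{48479} = - \frac{818129893}{261592684}$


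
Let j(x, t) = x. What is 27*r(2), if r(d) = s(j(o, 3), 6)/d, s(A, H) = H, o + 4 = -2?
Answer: 81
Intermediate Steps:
o = -6 (o = -4 - 2 = -6)
r(d) = 6/d
27*r(2) = 27*(6/2) = 27*(6*(½)) = 27*3 = 81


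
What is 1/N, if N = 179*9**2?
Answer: 1/14499 ≈ 6.8970e-5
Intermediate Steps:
N = 14499 (N = 179*81 = 14499)
1/N = 1/14499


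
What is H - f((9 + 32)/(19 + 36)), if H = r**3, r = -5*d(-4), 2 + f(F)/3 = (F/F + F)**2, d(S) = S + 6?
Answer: -3034498/3025 ≈ -1003.1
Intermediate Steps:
d(S) = 6 + S
f(F) = -6 + 3*(1 + F)**2 (f(F) = -6 + 3*(F/F + F)**2 = -6 + 3*(1 + F)**2)
r = -10 (r = -5*(6 - 4) = -5*2 = -10)
H = -1000 (H = (-10)**3 = -1000)
H - f((9 + 32)/(19 + 36)) = -1000 - (-6 + 3*(1 + (9 + 32)/(19 + 36))**2) = -1000 - (-6 + 3*(1 + 41/55)**2) = -1000 - (-6 + 3*(96/55)**2) = -1000 - (-6 + 3*(9216/3025)) = -1000 - (-6 + 27648/3025) = -1000 - 1*9498/3025 = -1000 - 9498/3025 = -3034498/3025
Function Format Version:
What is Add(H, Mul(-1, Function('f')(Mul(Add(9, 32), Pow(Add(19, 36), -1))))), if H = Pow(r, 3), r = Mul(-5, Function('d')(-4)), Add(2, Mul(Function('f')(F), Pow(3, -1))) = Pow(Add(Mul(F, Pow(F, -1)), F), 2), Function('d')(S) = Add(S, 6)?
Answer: Rational(-3034498, 3025) ≈ -1003.1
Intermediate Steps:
Function('d')(S) = Add(6, S)
Function('f')(F) = Add(-6, Mul(3, Pow(Add(1, F), 2))) (Function('f')(F) = Add(-6, Mul(3, Pow(Add(Mul(F, Pow(F, -1)), F), 2))) = Add(-6, Mul(3, Pow(Add(1, F), 2))))
r = -10 (r = Mul(-5, Add(6, -4)) = Mul(-5, 2) = -10)
H = -1000 (H = Pow(-10, 3) = -1000)
Add(H, Mul(-1, Function('f')(Mul(Add(9, 32), Pow(Add(19, 36), -1))))) = Add(-1000, Mul(-1, Add(-6, Mul(3, Pow(Add(1, Mul(Add(9, 32), Pow(Add(19, 36), -1))), 2))))) = Add(-1000, Mul(-1, Add(-6, Mul(3, Pow(Add(1, Mul(41, Pow(55, -1))), 2))))) = Add(-1000, Mul(-1, Add(-6, Mul(3, Pow(Add(1, Mul(41, Rational(1, 55))), 2))))) = Add(-1000, Mul(-1, Add(-6, Mul(3, Pow(Add(1, Rational(41, 55)), 2))))) = Add(-1000, Mul(-1, Add(-6, Mul(3, Pow(Rational(96, 55), 2))))) = Add(-1000, Mul(-1, Add(-6, Mul(3, Rational(9216, 3025))))) = Add(-1000, Mul(-1, Add(-6, Rational(27648, 3025)))) = Add(-1000, Mul(-1, Rational(9498, 3025))) = Add(-1000, Rational(-9498, 3025)) = Rational(-3034498, 3025)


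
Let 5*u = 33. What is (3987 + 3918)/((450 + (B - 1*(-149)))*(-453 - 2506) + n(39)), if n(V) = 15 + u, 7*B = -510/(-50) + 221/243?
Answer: -67232025/15114367579 ≈ -0.0044482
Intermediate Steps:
u = 33/5 (u = (⅕)*33 = 33/5 ≈ 6.6000)
B = 13498/8505 (B = (-510/(-50) + 221/243)/7 = (-510*(-1/50) + 221*(1/243))/7 = (51/5 + 221/243)/7 = (⅐)*(13498/1215) = 13498/8505 ≈ 1.5871)
n(V) = 108/5 (n(V) = 15 + 33/5 = 108/5)
(3987 + 3918)/((450 + (B - 1*(-149)))*(-453 - 2506) + n(39)) = (3987 + 3918)/((450 + (13498/8505 - 1*(-149)))*(-453 - 2506) + 108/5) = 7905/((450 + (13498/8505 + 149))*(-2959) + 108/5) = 7905/((450 + 1280743/8505)*(-2959) + 108/5) = 7905/((5107993/8505)*(-2959) + 108/5) = 7905/(-15114551287/8505 + 108/5) = 7905/(-15114367579/8505) = 7905*(-8505/15114367579) = -67232025/15114367579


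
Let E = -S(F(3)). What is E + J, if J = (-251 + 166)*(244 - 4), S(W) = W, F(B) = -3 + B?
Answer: -20400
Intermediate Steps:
J = -20400 (J = -85*240 = -20400)
E = 0 (E = -(-3 + 3) = -1*0 = 0)
E + J = 0 - 20400 = -20400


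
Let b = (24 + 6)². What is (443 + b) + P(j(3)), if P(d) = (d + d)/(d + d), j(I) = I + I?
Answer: 1344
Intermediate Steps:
j(I) = 2*I
b = 900 (b = 30² = 900)
P(d) = 1 (P(d) = (2*d)/((2*d)) = (2*d)*(1/(2*d)) = 1)
(443 + b) + P(j(3)) = (443 + 900) + 1 = 1343 + 1 = 1344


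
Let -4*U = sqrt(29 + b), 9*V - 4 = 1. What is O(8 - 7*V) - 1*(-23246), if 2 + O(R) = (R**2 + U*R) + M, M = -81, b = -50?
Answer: 1877572/81 - 37*I*sqrt(21)/36 ≈ 23180.0 - 4.7099*I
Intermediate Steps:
V = 5/9 (V = 4/9 + (1/9)*1 = 4/9 + 1/9 = 5/9 ≈ 0.55556)
U = -I*sqrt(21)/4 (U = -sqrt(29 - 50)/4 = -I*sqrt(21)/4 ≈ -1.1456*I)
O(R) = -83 + R**2 - I*R*sqrt(21)/4 (O(R) = -2 + ((R**2 + (-I*sqrt(21)/4)*R) - 81) = -2 + ((R**2 - I*R*sqrt(21)/4) - 81) = -2 + (-81 + R**2 - I*R*sqrt(21)/4) = -83 + R**2 - I*R*sqrt(21)/4)
O(8 - 7*V) - 1*(-23246) = (-83 + (8 - 7*5/9)**2 - I*(8 - 7*5/9)*sqrt(21)/4) - 1*(-23246) = (-83 + (8 - 35/9)**2 - I*(8 - 35/9)*sqrt(21)/4) + 23246 = (-83 + (37/9)**2 - 1/4*I*37/9*sqrt(21)) + 23246 = (-83 + 1369/81 - 37*I*sqrt(21)/36) + 23246 = (-5354/81 - 37*I*sqrt(21)/36) + 23246 = 1877572/81 - 37*I*sqrt(21)/36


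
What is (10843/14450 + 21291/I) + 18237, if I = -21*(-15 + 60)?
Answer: 16582225729/910350 ≈ 18215.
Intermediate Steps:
I = -945 (I = -21*45 = -945)
(10843/14450 + 21291/I) + 18237 = (10843/14450 + 21291/(-945)) + 18237 = (10843*(1/14450) + 21291*(-1/945)) + 18237 = (10843/14450 - 7097/315) + 18237 = -19827221/910350 + 18237 = 16582225729/910350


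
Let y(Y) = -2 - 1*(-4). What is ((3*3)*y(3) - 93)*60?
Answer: -4500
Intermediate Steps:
y(Y) = 2 (y(Y) = -2 + 4 = 2)
((3*3)*y(3) - 93)*60 = ((3*3)*2 - 93)*60 = (9*2 - 93)*60 = (18 - 93)*60 = -75*60 = -4500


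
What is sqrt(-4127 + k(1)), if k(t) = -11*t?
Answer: I*sqrt(4138) ≈ 64.327*I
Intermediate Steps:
sqrt(-4127 + k(1)) = sqrt(-4127 - 11*1) = sqrt(-4127 - 11) = sqrt(-4138) = I*sqrt(4138)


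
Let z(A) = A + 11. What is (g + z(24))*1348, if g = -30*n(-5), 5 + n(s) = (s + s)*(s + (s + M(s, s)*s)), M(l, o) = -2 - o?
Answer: -9860620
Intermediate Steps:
z(A) = 11 + A
n(s) = -5 + 2*s*(2*s + s*(-2 - s)) (n(s) = -5 + (s + s)*(s + (s + (-2 - s)*s)) = -5 + (2*s)*(s + (s + s*(-2 - s))) = -5 + (2*s)*(2*s + s*(-2 - s)) = -5 + 2*s*(2*s + s*(-2 - s)))
g = -7350 (g = -30*(-5 - 2*(-5)³) = -30*(-5 - 2*(-125)) = -30*(-5 + 250) = -30*245 = -7350)
(g + z(24))*1348 = (-7350 + (11 + 24))*1348 = (-7350 + 35)*1348 = -7315*1348 = -9860620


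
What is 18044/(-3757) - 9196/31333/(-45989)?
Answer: -2000068334112/416441294393 ≈ -4.8028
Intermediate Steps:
18044/(-3757) - 9196/31333/(-45989) = 18044*(-1/3757) - 9196*1/31333*(-1/45989) = -1388/289 - 9196/31333*(-1/45989) = -1388/289 + 9196/1440973337 = -2000068334112/416441294393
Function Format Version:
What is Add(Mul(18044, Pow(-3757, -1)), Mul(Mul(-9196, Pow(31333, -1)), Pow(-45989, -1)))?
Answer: Rational(-2000068334112, 416441294393) ≈ -4.8028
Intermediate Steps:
Add(Mul(18044, Pow(-3757, -1)), Mul(Mul(-9196, Pow(31333, -1)), Pow(-45989, -1))) = Add(Mul(18044, Rational(-1, 3757)), Mul(Mul(-9196, Rational(1, 31333)), Rational(-1, 45989))) = Add(Rational(-1388, 289), Mul(Rational(-9196, 31333), Rational(-1, 45989))) = Add(Rational(-1388, 289), Rational(9196, 1440973337)) = Rational(-2000068334112, 416441294393)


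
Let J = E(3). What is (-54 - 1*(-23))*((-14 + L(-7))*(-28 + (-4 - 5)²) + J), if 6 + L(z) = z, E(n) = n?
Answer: 44268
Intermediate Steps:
J = 3
L(z) = -6 + z
(-54 - 1*(-23))*((-14 + L(-7))*(-28 + (-4 - 5)²) + J) = (-54 - 1*(-23))*((-14 + (-6 - 7))*(-28 + (-4 - 5)²) + 3) = (-54 + 23)*((-14 - 13)*(-28 + (-9)²) + 3) = -31*(-27*(-28 + 81) + 3) = -31*(-27*53 + 3) = -31*(-1431 + 3) = -31*(-1428) = 44268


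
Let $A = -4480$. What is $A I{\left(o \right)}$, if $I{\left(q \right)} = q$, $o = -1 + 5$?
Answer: $-17920$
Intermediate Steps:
$o = 4$
$A I{\left(o \right)} = \left(-4480\right) 4 = -17920$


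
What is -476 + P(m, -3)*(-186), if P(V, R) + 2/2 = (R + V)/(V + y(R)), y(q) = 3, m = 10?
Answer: -5072/13 ≈ -390.15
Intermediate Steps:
P(V, R) = -1 + (R + V)/(3 + V) (P(V, R) = -1 + (R + V)/(V + 3) = -1 + (R + V)/(3 + V))
-476 + P(m, -3)*(-186) = -476 + ((-3 - 3)/(3 + 10))*(-186) = -476 + (-6/13)*(-186) = -476 + ((1/13)*(-6))*(-186) = -476 - 6/13*(-186) = -476 + 1116/13 = -5072/13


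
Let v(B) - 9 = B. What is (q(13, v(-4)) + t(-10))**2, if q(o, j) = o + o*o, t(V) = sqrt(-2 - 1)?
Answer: (182 + I*sqrt(3))**2 ≈ 33121.0 + 630.5*I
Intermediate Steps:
t(V) = I*sqrt(3) (t(V) = sqrt(-3) = I*sqrt(3))
v(B) = 9 + B
q(o, j) = o + o**2
(q(13, v(-4)) + t(-10))**2 = (13*(1 + 13) + I*sqrt(3))**2 = (13*14 + I*sqrt(3))**2 = (182 + I*sqrt(3))**2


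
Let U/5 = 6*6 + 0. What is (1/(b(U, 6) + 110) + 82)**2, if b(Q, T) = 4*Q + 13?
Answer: 4778542129/710649 ≈ 6724.2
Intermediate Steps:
U = 180 (U = 5*(6*6 + 0) = 5*(36 + 0) = 5*36 = 180)
b(Q, T) = 13 + 4*Q
(1/(b(U, 6) + 110) + 82)**2 = (1/((13 + 4*180) + 110) + 82)**2 = (1/((13 + 720) + 110) + 82)**2 = (1/(733 + 110) + 82)**2 = (1/843 + 82)**2 = (69127/843)**2 = 4778542129/710649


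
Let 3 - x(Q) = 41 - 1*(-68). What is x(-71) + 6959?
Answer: 6853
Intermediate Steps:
x(Q) = -106 (x(Q) = 3 - (41 - 1*(-68)) = 3 - (41 + 68) = 3 - 1*109 = 3 - 109 = -106)
x(-71) + 6959 = -106 + 6959 = 6853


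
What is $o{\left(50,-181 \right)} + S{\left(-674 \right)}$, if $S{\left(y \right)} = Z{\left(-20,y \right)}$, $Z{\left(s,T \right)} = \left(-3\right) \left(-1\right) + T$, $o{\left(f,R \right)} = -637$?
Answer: $-1308$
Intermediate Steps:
$Z{\left(s,T \right)} = 3 + T$
$S{\left(y \right)} = 3 + y$
$o{\left(50,-181 \right)} + S{\left(-674 \right)} = -637 + \left(3 - 674\right) = -637 - 671 = -1308$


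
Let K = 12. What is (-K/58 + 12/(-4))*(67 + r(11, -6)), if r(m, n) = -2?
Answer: -6045/29 ≈ -208.45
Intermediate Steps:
(-K/58 + 12/(-4))*(67 + r(11, -6)) = (-1*12/58 + 12/(-4))*(67 - 2) = (-12*1/58 + 12*(-¼))*65 = (-6/29 - 3)*65 = -93/29*65 = -6045/29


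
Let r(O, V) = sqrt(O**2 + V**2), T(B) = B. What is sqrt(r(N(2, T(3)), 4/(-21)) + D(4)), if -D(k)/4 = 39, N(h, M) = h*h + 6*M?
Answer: sqrt(-68796 + 42*sqrt(53365))/21 ≈ 11.576*I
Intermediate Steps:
N(h, M) = h**2 + 6*M
D(k) = -156 (D(k) = -4*39 = -156)
sqrt(r(N(2, T(3)), 4/(-21)) + D(4)) = sqrt(sqrt((2**2 + 6*3)**2 + (4/(-21))**2) - 156) = sqrt(sqrt((4 + 18)**2 + (4*(-1/21))**2) - 156) = sqrt(sqrt(22**2 + (-4/21)**2) - 156) = sqrt(sqrt(484 + 16/441) - 156) = sqrt(sqrt(213460/441) - 156) = sqrt(2*sqrt(53365)/21 - 156) = sqrt(-156 + 2*sqrt(53365)/21)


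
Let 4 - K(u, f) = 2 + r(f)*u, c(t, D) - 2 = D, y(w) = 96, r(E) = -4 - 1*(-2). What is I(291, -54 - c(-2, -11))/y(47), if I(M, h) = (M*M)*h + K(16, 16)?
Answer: -3810611/96 ≈ -39694.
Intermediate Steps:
r(E) = -2 (r(E) = -4 + 2 = -2)
c(t, D) = 2 + D
K(u, f) = 2 + 2*u (K(u, f) = 4 - (2 - 2*u) = 4 + (-2 + 2*u) = 2 + 2*u)
I(M, h) = 34 + h*M² (I(M, h) = (M*M)*h + (2 + 2*16) = M²*h + (2 + 32) = h*M² + 34 = 34 + h*M²)
I(291, -54 - c(-2, -11))/y(47) = (34 + (-54 - (2 - 11))*291²)/96 = (34 + (-54 - 1*(-9))*84681)*(1/96) = (34 + (-54 + 9)*84681)*(1/96) = (34 - 45*84681)*(1/96) = (34 - 3810645)*(1/96) = -3810611*1/96 = -3810611/96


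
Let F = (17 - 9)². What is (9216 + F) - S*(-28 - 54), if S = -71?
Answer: 3458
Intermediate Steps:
F = 64 (F = 8² = 64)
(9216 + F) - S*(-28 - 54) = (9216 + 64) - (-71)*(-28 - 54) = 9280 - (-71)*(-82) = 9280 - 1*5822 = 9280 - 5822 = 3458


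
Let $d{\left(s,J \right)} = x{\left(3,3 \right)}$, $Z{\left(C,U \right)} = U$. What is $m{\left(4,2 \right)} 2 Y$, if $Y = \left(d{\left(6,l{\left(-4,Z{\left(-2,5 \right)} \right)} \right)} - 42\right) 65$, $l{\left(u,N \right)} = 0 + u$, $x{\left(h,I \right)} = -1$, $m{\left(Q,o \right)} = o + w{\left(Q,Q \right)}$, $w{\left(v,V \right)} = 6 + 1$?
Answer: $-50310$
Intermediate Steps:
$w{\left(v,V \right)} = 7$
$m{\left(Q,o \right)} = 7 + o$ ($m{\left(Q,o \right)} = o + 7 = 7 + o$)
$l{\left(u,N \right)} = u$
$d{\left(s,J \right)} = -1$
$Y = -2795$ ($Y = \left(-1 - 42\right) 65 = \left(-43\right) 65 = -2795$)
$m{\left(4,2 \right)} 2 Y = \left(7 + 2\right) 2 \left(-2795\right) = 9 \cdot 2 \left(-2795\right) = 18 \left(-2795\right) = -50310$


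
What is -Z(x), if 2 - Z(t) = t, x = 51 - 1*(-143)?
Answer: 192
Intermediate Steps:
x = 194 (x = 51 + 143 = 194)
Z(t) = 2 - t
-Z(x) = -(2 - 1*194) = -(2 - 194) = -1*(-192) = 192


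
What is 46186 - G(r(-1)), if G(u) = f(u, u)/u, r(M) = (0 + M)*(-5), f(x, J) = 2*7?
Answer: 230916/5 ≈ 46183.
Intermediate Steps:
f(x, J) = 14
r(M) = -5*M (r(M) = M*(-5) = -5*M)
G(u) = 14/u
46186 - G(r(-1)) = 46186 - 14/((-5*(-1))) = 46186 - 14/5 = 230916/5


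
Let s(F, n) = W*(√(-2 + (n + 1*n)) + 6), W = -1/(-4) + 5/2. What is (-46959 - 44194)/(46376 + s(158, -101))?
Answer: -768875555/391321018 + 91153*I*√51/391321018 ≈ -1.9648 + 0.0016635*I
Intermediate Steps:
W = 11/4 (W = -1*(-¼) + 5*(½) = ¼ + 5/2 = 11/4 ≈ 2.7500)
s(F, n) = 33/2 + 11*√(-2 + 2*n)/4 (s(F, n) = 11*(√(-2 + (n + 1*n)) + 6)/4 = 11*(√(-2 + (n + n)) + 6)/4 = 11*(√(-2 + 2*n) + 6)/4 = 11*(6 + √(-2 + 2*n))/4 = 33/2 + 11*√(-2 + 2*n)/4)
(-46959 - 44194)/(46376 + s(158, -101)) = (-46959 - 44194)/(46376 + (33/2 + 11*√(-2 + 2*(-101))/4)) = -91153/(46376 + (33/2 + 11*√(-2 - 202)/4)) = -91153/(46376 + (33/2 + 11*√(-204)/4)) = -91153/(46376 + (33/2 + 11*(2*I*√51)/4)) = -91153/(46376 + (33/2 + 11*I*√51/2)) = -91153/(92785/2 + 11*I*√51/2)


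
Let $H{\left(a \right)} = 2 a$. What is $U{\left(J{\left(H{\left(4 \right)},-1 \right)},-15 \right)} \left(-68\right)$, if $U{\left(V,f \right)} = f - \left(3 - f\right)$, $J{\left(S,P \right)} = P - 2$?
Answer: $2244$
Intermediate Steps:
$J{\left(S,P \right)} = -2 + P$
$U{\left(V,f \right)} = -3 + 2 f$ ($U{\left(V,f \right)} = f + \left(-3 + f\right) = -3 + 2 f$)
$U{\left(J{\left(H{\left(4 \right)},-1 \right)},-15 \right)} \left(-68\right) = \left(-3 + 2 \left(-15\right)\right) \left(-68\right) = \left(-3 - 30\right) \left(-68\right) = \left(-33\right) \left(-68\right) = 2244$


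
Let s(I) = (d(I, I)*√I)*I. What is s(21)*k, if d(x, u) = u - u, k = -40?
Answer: 0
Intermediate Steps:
d(x, u) = 0
s(I) = 0 (s(I) = (0*√I)*I = 0*I = 0)
s(21)*k = 0*(-40) = 0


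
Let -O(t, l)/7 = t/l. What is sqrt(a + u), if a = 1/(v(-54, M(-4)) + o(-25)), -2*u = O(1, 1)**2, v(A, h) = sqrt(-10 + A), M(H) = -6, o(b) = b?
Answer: sqrt(-46591558 - 22048*I)/1378 ≈ 0.001172 - 4.9534*I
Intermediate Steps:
O(t, l) = -7*t/l
u = -49/2 (u = -(-7*1/1)**2/2 = -(-7*1*1)**2/2 = -1/2*(-7)**2 = -1/2*49 = -49/2 ≈ -24.500)
a = (-25 - 8*I)/689 (a = 1/(sqrt(-10 - 54) - 25) = 1/(sqrt(-64) - 25) = 1/(8*I - 25) = 1/(-25 + 8*I) = (-25 - 8*I)/689 ≈ -0.036284 - 0.011611*I)
sqrt(a + u) = sqrt((-25/689 - 8*I/689) - 49/2) = sqrt(-33811/1378 - 8*I/689)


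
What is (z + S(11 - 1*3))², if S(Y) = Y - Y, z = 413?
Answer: 170569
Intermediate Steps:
S(Y) = 0
(z + S(11 - 1*3))² = (413 + 0)² = 413² = 170569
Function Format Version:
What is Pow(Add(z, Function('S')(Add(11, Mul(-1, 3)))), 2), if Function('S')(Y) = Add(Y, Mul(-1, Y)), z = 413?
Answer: 170569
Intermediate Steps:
Function('S')(Y) = 0
Pow(Add(z, Function('S')(Add(11, Mul(-1, 3)))), 2) = Pow(Add(413, 0), 2) = Pow(413, 2) = 170569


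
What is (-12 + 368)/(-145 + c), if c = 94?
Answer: -356/51 ≈ -6.9804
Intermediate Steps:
(-12 + 368)/(-145 + c) = (-12 + 368)/(-145 + 94) = 356/(-51) = 356*(-1/51) = -356/51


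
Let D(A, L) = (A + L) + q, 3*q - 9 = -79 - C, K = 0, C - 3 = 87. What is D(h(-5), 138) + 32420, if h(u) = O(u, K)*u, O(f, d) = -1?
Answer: 97529/3 ≈ 32510.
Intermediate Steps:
C = 90 (C = 3 + 87 = 90)
h(u) = -u
q = -160/3 (q = 3 + (-79 - 1*90)/3 = 3 + (-79 - 90)/3 = 3 + (⅓)*(-169) = 3 - 169/3 = -160/3 ≈ -53.333)
D(A, L) = -160/3 + A + L (D(A, L) = (A + L) - 160/3 = -160/3 + A + L)
D(h(-5), 138) + 32420 = (-160/3 - 1*(-5) + 138) + 32420 = (-160/3 + 5 + 138) + 32420 = 269/3 + 32420 = 97529/3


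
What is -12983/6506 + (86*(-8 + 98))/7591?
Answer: -48197513/49387046 ≈ -0.97591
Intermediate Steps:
-12983/6506 + (86*(-8 + 98))/7591 = -12983*1/6506 + (86*90)*(1/7591) = -12983/6506 + 7740*(1/7591) = -12983/6506 + 7740/7591 = -48197513/49387046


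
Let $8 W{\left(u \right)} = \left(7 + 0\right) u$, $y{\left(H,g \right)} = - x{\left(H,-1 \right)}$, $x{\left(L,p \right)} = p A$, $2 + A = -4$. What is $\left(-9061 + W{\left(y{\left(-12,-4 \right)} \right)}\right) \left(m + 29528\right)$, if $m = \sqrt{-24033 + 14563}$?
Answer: $-267708230 - \frac{36265 i \sqrt{9470}}{4} \approx -2.6771 \cdot 10^{8} - 8.8227 \cdot 10^{5} i$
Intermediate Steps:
$A = -6$ ($A = -2 - 4 = -6$)
$x{\left(L,p \right)} = - 6 p$ ($x{\left(L,p \right)} = p \left(-6\right) = - 6 p$)
$m = i \sqrt{9470}$ ($m = \sqrt{-9470} = i \sqrt{9470} \approx 97.314 i$)
$y{\left(H,g \right)} = -6$ ($y{\left(H,g \right)} = - \left(-6\right) \left(-1\right) = \left(-1\right) 6 = -6$)
$W{\left(u \right)} = \frac{7 u}{8}$ ($W{\left(u \right)} = \frac{\left(7 + 0\right) u}{8} = \frac{7 u}{8}$)
$\left(-9061 + W{\left(y{\left(-12,-4 \right)} \right)}\right) \left(m + 29528\right) = \left(-9061 + \frac{7}{8} \left(-6\right)\right) \left(i \sqrt{9470} + 29528\right) = \left(-9061 - \frac{21}{4}\right) \left(29528 + i \sqrt{9470}\right) = - \frac{36265 \left(29528 + i \sqrt{9470}\right)}{4} = -267708230 - \frac{36265 i \sqrt{9470}}{4}$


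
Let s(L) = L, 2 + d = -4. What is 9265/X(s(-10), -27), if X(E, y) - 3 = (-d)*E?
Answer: -9265/57 ≈ -162.54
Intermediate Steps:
d = -6 (d = -2 - 4 = -6)
X(E, y) = 3 + 6*E (X(E, y) = 3 + (-1*(-6))*E = 3 + 6*E)
9265/X(s(-10), -27) = 9265/(3 + 6*(-10)) = 9265/(3 - 60) = 9265/(-57) = 9265*(-1/57) = -9265/57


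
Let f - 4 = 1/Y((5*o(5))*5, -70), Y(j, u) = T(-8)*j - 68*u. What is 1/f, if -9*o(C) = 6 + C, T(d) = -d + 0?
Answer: 40640/162569 ≈ 0.24999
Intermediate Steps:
T(d) = -d
o(C) = -2/3 - C/9 (o(C) = -(6 + C)/9 = -2/3 - C/9)
Y(j, u) = -68*u + 8*j (Y(j, u) = (-1*(-8))*j - 68*u = 8*j - 68*u = -68*u + 8*j)
f = 162569/40640 (f = 4 + 1/(-68*(-70) + 8*((5*(-2/3 - 1/9*5))*5)) = 4 + 1/(4760 + 8*((5*(-2/3 - 5/9))*5)) = 4 + 1/(4760 + 8*((5*(-11/9))*5)) = 4 + 1/(4760 + 8*(-55/9*5)) = 4 + 1/(4760 + 8*(-275/9)) = 4 + 1/(4760 - 2200/9) = 4 + 1/(40640/9) = 4 + 9/40640 = 162569/40640 ≈ 4.0002)
1/f = 1/(162569/40640) = 40640/162569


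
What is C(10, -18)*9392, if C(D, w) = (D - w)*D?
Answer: 2629760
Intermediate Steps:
C(D, w) = D*(D - w)
C(10, -18)*9392 = (10*(10 - 1*(-18)))*9392 = (10*(10 + 18))*9392 = (10*28)*9392 = 280*9392 = 2629760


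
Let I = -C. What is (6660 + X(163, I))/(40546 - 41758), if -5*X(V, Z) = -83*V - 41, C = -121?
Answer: -4687/606 ≈ -7.7343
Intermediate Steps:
I = 121 (I = -1*(-121) = 121)
X(V, Z) = 41/5 + 83*V/5 (X(V, Z) = -(-83*V - 41)/5 = -(-41 - 83*V)/5 = 41/5 + 83*V/5)
(6660 + X(163, I))/(40546 - 41758) = (6660 + (41/5 + (83/5)*163))/(40546 - 41758) = (6660 + (41/5 + 13529/5))/(-1212) = (6660 + 2714)*(-1/1212) = 9374*(-1/1212) = -4687/606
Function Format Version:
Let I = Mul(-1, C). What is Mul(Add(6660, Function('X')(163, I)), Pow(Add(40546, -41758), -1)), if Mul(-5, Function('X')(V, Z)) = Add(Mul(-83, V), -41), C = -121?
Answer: Rational(-4687, 606) ≈ -7.7343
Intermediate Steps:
I = 121 (I = Mul(-1, -121) = 121)
Function('X')(V, Z) = Add(Rational(41, 5), Mul(Rational(83, 5), V)) (Function('X')(V, Z) = Mul(Rational(-1, 5), Add(Mul(-83, V), -41)) = Mul(Rational(-1, 5), Add(-41, Mul(-83, V))) = Add(Rational(41, 5), Mul(Rational(83, 5), V)))
Mul(Add(6660, Function('X')(163, I)), Pow(Add(40546, -41758), -1)) = Mul(Add(6660, Add(Rational(41, 5), Mul(Rational(83, 5), 163))), Pow(Add(40546, -41758), -1)) = Mul(Add(6660, Add(Rational(41, 5), Rational(13529, 5))), Pow(-1212, -1)) = Mul(Add(6660, 2714), Rational(-1, 1212)) = Mul(9374, Rational(-1, 1212)) = Rational(-4687, 606)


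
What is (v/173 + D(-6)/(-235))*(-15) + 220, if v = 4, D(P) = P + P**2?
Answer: 1801570/8131 ≈ 221.57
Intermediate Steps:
(v/173 + D(-6)/(-235))*(-15) + 220 = (4/173 - 6*(1 - 6)/(-235))*(-15) + 220 = (4*(1/173) - 6*(-5)*(-1/235))*(-15) + 220 = (4/173 + 30*(-1/235))*(-15) + 220 = (4/173 - 6/47)*(-15) + 220 = -850/8131*(-15) + 220 = 12750/8131 + 220 = 1801570/8131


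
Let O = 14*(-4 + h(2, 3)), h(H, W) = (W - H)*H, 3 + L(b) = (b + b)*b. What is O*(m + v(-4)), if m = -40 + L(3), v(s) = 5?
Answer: 560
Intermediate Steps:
L(b) = -3 + 2*b**2 (L(b) = -3 + (b + b)*b = -3 + (2*b)*b = -3 + 2*b**2)
h(H, W) = H*(W - H)
m = -25 (m = -40 + (-3 + 2*3**2) = -40 + (-3 + 2*9) = -40 + (-3 + 18) = -40 + 15 = -25)
O = -28 (O = 14*(-4 + 2*(3 - 1*2)) = 14*(-4 + 2*(3 - 2)) = 14*(-4 + 2*1) = 14*(-4 + 2) = 14*(-2) = -28)
O*(m + v(-4)) = -28*(-25 + 5) = -28*(-20) = 560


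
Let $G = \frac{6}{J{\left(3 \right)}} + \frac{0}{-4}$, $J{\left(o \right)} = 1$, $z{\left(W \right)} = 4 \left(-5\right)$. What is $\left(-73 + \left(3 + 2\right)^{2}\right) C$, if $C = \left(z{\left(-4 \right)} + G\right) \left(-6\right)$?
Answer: $-4032$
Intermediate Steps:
$z{\left(W \right)} = -20$
$G = 6$ ($G = \frac{6}{1} + \frac{0}{-4} = 6 \cdot 1 + 0 \left(- \frac{1}{4}\right) = 6 + 0 = 6$)
$C = 84$ ($C = \left(-20 + 6\right) \left(-6\right) = \left(-14\right) \left(-6\right) = 84$)
$\left(-73 + \left(3 + 2\right)^{2}\right) C = \left(-73 + \left(3 + 2\right)^{2}\right) 84 = \left(-73 + 5^{2}\right) 84 = \left(-73 + 25\right) 84 = \left(-48\right) 84 = -4032$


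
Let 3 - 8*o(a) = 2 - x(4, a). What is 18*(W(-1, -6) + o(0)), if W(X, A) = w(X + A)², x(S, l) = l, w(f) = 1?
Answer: 81/4 ≈ 20.250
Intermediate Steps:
W(X, A) = 1 (W(X, A) = 1² = 1)
o(a) = ⅛ + a/8 (o(a) = 3/8 - (2 - a)/8 = 3/8 + (-¼ + a/8) = ⅛ + a/8)
18*(W(-1, -6) + o(0)) = 18*(1 + (⅛ + (⅛)*0)) = 18*(1 + (⅛ + 0)) = 18*(1 + ⅛) = 18*(9/8) = 81/4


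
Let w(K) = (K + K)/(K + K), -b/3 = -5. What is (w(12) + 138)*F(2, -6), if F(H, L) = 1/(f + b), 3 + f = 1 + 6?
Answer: 139/19 ≈ 7.3158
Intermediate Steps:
b = 15 (b = -3*(-5) = 15)
f = 4 (f = -3 + (1 + 6) = -3 + 7 = 4)
w(K) = 1 (w(K) = (2*K)/((2*K)) = (2*K)*(1/(2*K)) = 1)
F(H, L) = 1/19 (F(H, L) = 1/(4 + 15) = 1/19)
(w(12) + 138)*F(2, -6) = (1 + 138)*(1/19) = 139*(1/19) = 139/19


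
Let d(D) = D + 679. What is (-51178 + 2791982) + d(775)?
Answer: 2742258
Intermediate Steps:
d(D) = 679 + D
(-51178 + 2791982) + d(775) = (-51178 + 2791982) + (679 + 775) = 2740804 + 1454 = 2742258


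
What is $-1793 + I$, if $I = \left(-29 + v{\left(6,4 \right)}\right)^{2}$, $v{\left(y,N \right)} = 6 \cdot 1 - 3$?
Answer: $-1117$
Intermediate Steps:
$v{\left(y,N \right)} = 3$ ($v{\left(y,N \right)} = 6 - 3 = 3$)
$I = 676$ ($I = \left(-29 + 3\right)^{2} = \left(-26\right)^{2} = 676$)
$-1793 + I = -1793 + 676 = -1117$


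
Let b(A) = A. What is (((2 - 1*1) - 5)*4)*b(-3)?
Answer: 48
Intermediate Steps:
(((2 - 1*1) - 5)*4)*b(-3) = (((2 - 1*1) - 5)*4)*(-3) = (((2 - 1) - 5)*4)*(-3) = ((1 - 5)*4)*(-3) = -4*4*(-3) = -16*(-3) = 48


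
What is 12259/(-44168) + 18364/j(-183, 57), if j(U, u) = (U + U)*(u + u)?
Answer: -330648917/460716408 ≈ -0.71768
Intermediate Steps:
j(U, u) = 4*U*u (j(U, u) = (2*U)*(2*u) = 4*U*u)
12259/(-44168) + 18364/j(-183, 57) = 12259/(-44168) + 18364/((4*(-183)*57)) = 12259*(-1/44168) + 18364/(-41724) = -12259/44168 + 18364*(-1/41724) = -12259/44168 - 4591/10431 = -330648917/460716408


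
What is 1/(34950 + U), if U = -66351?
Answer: -1/31401 ≈ -3.1846e-5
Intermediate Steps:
1/(34950 + U) = 1/(34950 - 66351) = 1/(-31401) = -1/31401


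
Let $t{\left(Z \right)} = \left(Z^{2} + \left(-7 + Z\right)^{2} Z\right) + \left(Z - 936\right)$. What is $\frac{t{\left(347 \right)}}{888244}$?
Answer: $\frac{10058255}{222061} \approx 45.295$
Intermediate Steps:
$t{\left(Z \right)} = -936 + Z + Z^{2} + Z \left(-7 + Z\right)^{2}$ ($t{\left(Z \right)} = \left(Z^{2} + Z \left(-7 + Z\right)^{2}\right) + \left(-936 + Z\right) = -936 + Z + Z^{2} + Z \left(-7 + Z\right)^{2}$)
$\frac{t{\left(347 \right)}}{888244} = \frac{-936 + 347 + 347^{2} + 347 \left(-7 + 347\right)^{2}}{888244} = \left(-936 + 347 + 120409 + 347 \cdot 340^{2}\right) \frac{1}{888244} = \left(-936 + 347 + 120409 + 347 \cdot 115600\right) \frac{1}{888244} = \left(-936 + 347 + 120409 + 40113200\right) \frac{1}{888244} = 40233020 \cdot \frac{1}{888244} = \frac{10058255}{222061}$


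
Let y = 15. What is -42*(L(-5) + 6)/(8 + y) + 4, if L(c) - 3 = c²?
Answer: -1336/23 ≈ -58.087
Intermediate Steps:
L(c) = 3 + c²
-42*(L(-5) + 6)/(8 + y) + 4 = -42*((3 + (-5)²) + 6)/(8 + 15) + 4 = -42*((3 + 25) + 6)/23 + 4 = -42*(28 + 6)/23 + 4 = -1428/23 + 4 = -1336/23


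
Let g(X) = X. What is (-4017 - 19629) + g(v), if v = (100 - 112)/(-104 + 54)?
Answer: -591144/25 ≈ -23646.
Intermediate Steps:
v = 6/25 (v = -12/(-50) = -12*(-1/50) = 6/25 ≈ 0.24000)
(-4017 - 19629) + g(v) = (-4017 - 19629) + 6/25 = -23646 + 6/25 = -591144/25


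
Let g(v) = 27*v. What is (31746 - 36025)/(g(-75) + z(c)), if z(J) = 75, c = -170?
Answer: 4279/1950 ≈ 2.1944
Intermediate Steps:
(31746 - 36025)/(g(-75) + z(c)) = (31746 - 36025)/(27*(-75) + 75) = -4279/(-2025 + 75) = -4279/(-1950) = -4279*(-1/1950) = 4279/1950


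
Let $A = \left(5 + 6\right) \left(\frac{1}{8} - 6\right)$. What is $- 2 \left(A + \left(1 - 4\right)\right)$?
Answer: $\frac{541}{4} \approx 135.25$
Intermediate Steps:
$A = - \frac{517}{8}$ ($A = 11 \left(\frac{1}{8} - 6\right) = 11 \left(- \frac{47}{8}\right) = - \frac{517}{8} \approx -64.625$)
$- 2 \left(A + \left(1 - 4\right)\right) = - 2 \left(- \frac{517}{8} + \left(1 - 4\right)\right) = - 2 \left(- \frac{517}{8} - 3\right) = \left(-2\right) \left(- \frac{541}{8}\right) = \frac{541}{4}$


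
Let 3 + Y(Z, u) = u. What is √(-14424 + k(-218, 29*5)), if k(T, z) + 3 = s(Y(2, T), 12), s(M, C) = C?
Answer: 31*I*√15 ≈ 120.06*I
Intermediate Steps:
Y(Z, u) = -3 + u
k(T, z) = 9 (k(T, z) = -3 + 12 = 9)
√(-14424 + k(-218, 29*5)) = √(-14424 + 9) = √(-14415) = 31*I*√15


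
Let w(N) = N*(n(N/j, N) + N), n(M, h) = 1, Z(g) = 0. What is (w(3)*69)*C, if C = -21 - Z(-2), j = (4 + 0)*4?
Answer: -17388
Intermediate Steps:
j = 16 (j = 4*4 = 16)
C = -21 (C = -21 - 1*0 = -21 + 0 = -21)
w(N) = N*(1 + N)
(w(3)*69)*C = ((3*(1 + 3))*69)*(-21) = ((3*4)*69)*(-21) = (12*69)*(-21) = 828*(-21) = -17388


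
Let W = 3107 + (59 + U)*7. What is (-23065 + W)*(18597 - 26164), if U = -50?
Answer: 150545465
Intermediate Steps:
W = 3170 (W = 3107 + (59 - 50)*7 = 3107 + 9*7 = 3107 + 63 = 3170)
(-23065 + W)*(18597 - 26164) = (-23065 + 3170)*(18597 - 26164) = -19895*(-7567) = 150545465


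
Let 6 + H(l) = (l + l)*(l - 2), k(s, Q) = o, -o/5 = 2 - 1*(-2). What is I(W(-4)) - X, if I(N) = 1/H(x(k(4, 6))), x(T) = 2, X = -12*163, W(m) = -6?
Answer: 11735/6 ≈ 1955.8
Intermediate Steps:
o = -20 (o = -5*(2 - 1*(-2)) = -5*(2 + 2) = -5*4 = -20)
k(s, Q) = -20
X = -1956
H(l) = -6 + 2*l*(-2 + l) (H(l) = -6 + (l + l)*(l - 2) = -6 + (2*l)*(-2 + l) = -6 + 2*l*(-2 + l))
I(N) = -1/6 (I(N) = 1/(-6 - 4*2 + 2*2**2) = 1/(-6 - 8 + 2*4) = 1/(-6 - 8 + 8) = 1/(-6) = -1/6)
I(W(-4)) - X = -1/6 - 1*(-1956) = -1/6 + 1956 = 11735/6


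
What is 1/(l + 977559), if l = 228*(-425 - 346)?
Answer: 1/801771 ≈ 1.2472e-6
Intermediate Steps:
l = -175788 (l = 228*(-771) = -175788)
1/(l + 977559) = 1/(-175788 + 977559) = 1/801771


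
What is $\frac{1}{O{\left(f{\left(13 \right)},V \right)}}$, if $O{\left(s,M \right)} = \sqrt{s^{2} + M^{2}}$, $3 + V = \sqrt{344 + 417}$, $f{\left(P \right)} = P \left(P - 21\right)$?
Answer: $\frac{\sqrt{6}}{6 \sqrt{1931 - \sqrt{761}}} \approx 0.0093575$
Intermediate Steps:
$f{\left(P \right)} = P \left(-21 + P\right)$
$V = -3 + \sqrt{761}$ ($V = -3 + \sqrt{344 + 417} = -3 + \sqrt{761} \approx 24.586$)
$O{\left(s,M \right)} = \sqrt{M^{2} + s^{2}}$
$\frac{1}{O{\left(f{\left(13 \right)},V \right)}} = \frac{1}{\sqrt{\left(-3 + \sqrt{761}\right)^{2} + \left(13 \left(-21 + 13\right)\right)^{2}}} = \frac{1}{\sqrt{\left(-3 + \sqrt{761}\right)^{2} + \left(13 \left(-8\right)\right)^{2}}} = \frac{1}{\sqrt{\left(-3 + \sqrt{761}\right)^{2} + \left(-104\right)^{2}}} = \frac{1}{\sqrt{\left(-3 + \sqrt{761}\right)^{2} + 10816}} = \frac{1}{\sqrt{10816 + \left(-3 + \sqrt{761}\right)^{2}}}$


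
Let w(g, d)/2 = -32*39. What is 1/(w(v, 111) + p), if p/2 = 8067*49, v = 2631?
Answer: 1/788070 ≈ 1.2689e-6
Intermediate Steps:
w(g, d) = -2496 (w(g, d) = 2*(-32*39) = 2*(-1248) = -2496)
p = 790566 (p = 2*(8067*49) = 2*395283 = 790566)
1/(w(v, 111) + p) = 1/(-2496 + 790566) = 1/788070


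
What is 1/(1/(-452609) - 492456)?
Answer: -452609/222890017705 ≈ -2.0306e-6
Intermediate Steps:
1/(1/(-452609) - 492456) = 1/(-1/452609 - 492456) = 1/(-222890017705/452609) = -452609/222890017705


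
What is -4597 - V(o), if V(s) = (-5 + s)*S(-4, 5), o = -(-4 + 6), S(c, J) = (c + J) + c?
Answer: -4618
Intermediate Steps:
S(c, J) = J + 2*c (S(c, J) = (J + c) + c = J + 2*c)
o = -2 (o = -1*2 = -2)
V(s) = 15 - 3*s (V(s) = (-5 + s)*(5 + 2*(-4)) = (-5 + s)*(5 - 8) = (-5 + s)*(-3) = 15 - 3*s)
-4597 - V(o) = -4597 - (15 - 3*(-2)) = -4597 - (15 + 6) = -4597 - 1*21 = -4597 - 21 = -4618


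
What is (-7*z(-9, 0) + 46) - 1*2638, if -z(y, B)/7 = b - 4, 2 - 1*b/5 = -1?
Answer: -2053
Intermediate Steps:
b = 15 (b = 10 - 5*(-1) = 10 + 5 = 15)
z(y, B) = -77 (z(y, B) = -7*(15 - 4) = -7*11 = -77)
(-7*z(-9, 0) + 46) - 1*2638 = (-7*(-77) + 46) - 1*2638 = (539 + 46) - 2638 = 585 - 2638 = -2053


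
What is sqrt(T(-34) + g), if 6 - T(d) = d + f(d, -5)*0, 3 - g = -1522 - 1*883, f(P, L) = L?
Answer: 12*sqrt(17) ≈ 49.477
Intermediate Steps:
g = 2408 (g = 3 - (-1522 - 1*883) = 3 - (-1522 - 883) = 3 - 1*(-2405) = 3 + 2405 = 2408)
T(d) = 6 - d (T(d) = 6 - (d - 5*0) = 6 - (d + 0) = 6 - d)
sqrt(T(-34) + g) = sqrt((6 - 1*(-34)) + 2408) = sqrt((6 + 34) + 2408) = sqrt(40 + 2408) = sqrt(2448) = 12*sqrt(17)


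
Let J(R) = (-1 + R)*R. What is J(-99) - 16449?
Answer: -6549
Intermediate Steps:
J(R) = R*(-1 + R)
J(-99) - 16449 = -99*(-1 - 99) - 16449 = -99*(-100) - 16449 = 9900 - 16449 = -6549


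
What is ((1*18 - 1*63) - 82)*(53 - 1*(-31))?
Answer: -10668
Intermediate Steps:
((1*18 - 1*63) - 82)*(53 - 1*(-31)) = ((18 - 63) - 82)*(53 + 31) = (-45 - 82)*84 = -127*84 = -10668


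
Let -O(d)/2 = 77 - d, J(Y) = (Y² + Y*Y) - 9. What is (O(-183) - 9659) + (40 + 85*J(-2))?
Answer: -10224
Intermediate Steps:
J(Y) = -9 + 2*Y² (J(Y) = (Y² + Y²) - 9 = 2*Y² - 9 = -9 + 2*Y²)
O(d) = -154 + 2*d (O(d) = -2*(77 - d) = -154 + 2*d)
(O(-183) - 9659) + (40 + 85*J(-2)) = ((-154 + 2*(-183)) - 9659) + (40 + 85*(-9 + 2*(-2)²)) = ((-154 - 366) - 9659) + (40 + 85*(-9 + 2*4)) = (-520 - 9659) + (40 + 85*(-9 + 8)) = -10179 + (40 + 85*(-1)) = -10179 + (40 - 85) = -10179 - 45 = -10224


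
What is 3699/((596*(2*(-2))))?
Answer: -3699/2384 ≈ -1.5516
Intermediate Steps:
3699/((596*(2*(-2)))) = 3699/((596*(-4))) = 3699/(-2384) = 3699*(-1/2384) = -3699/2384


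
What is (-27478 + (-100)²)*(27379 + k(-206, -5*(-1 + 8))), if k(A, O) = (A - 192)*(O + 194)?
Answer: 627512634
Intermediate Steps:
k(A, O) = (-192 + A)*(194 + O)
(-27478 + (-100)²)*(27379 + k(-206, -5*(-1 + 8))) = (-27478 + (-100)²)*(27379 + (-37248 - (-960)*(-1 + 8) + 194*(-206) - (-1030)*(-1 + 8))) = (-27478 + 10000)*(27379 + (-37248 - (-960)*7 - 39964 - (-1030)*7)) = -17478*(27379 + (-37248 - 192*(-35) - 39964 - 206*(-35))) = -17478*(27379 + (-37248 + 6720 - 39964 + 7210)) = -17478*(27379 - 63282) = -17478*(-35903) = 627512634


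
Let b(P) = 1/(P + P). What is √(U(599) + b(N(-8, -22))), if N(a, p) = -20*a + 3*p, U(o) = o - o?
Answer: √47/94 ≈ 0.072932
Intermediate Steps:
U(o) = 0
b(P) = 1/(2*P)
√(U(599) + b(N(-8, -22))) = √(0 + 1/(2*(-20*(-8) + 3*(-22)))) = √(0 + 1/(2*(160 - 66))) = √(0 + (½)/94) = √(0 + (½)*(1/94)) = √(0 + 1/188) = √(1/188) = √47/94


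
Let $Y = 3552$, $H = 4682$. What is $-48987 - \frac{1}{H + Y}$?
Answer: $- \frac{403358959}{8234} \approx -48987.0$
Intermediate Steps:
$-48987 - \frac{1}{H + Y} = -48987 - \frac{1}{4682 + 3552} = -48987 - \frac{1}{8234} = - \frac{403358959}{8234}$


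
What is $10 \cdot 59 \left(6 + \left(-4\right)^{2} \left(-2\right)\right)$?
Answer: $-15340$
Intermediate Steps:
$10 \cdot 59 \left(6 + \left(-4\right)^{2} \left(-2\right)\right) = 590 \left(6 + 16 \left(-2\right)\right) = 590 \left(6 - 32\right) = 590 \left(-26\right) = -15340$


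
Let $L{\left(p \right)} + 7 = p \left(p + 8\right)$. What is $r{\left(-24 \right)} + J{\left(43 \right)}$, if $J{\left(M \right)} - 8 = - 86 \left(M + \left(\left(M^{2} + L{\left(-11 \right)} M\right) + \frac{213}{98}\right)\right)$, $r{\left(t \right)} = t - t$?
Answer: $- \frac{12692907}{49} \approx -2.5904 \cdot 10^{5}$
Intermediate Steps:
$L{\left(p \right)} = -7 + p \left(8 + p\right)$ ($L{\left(p \right)} = -7 + p \left(p + 8\right) = -7 + p \left(8 + p\right)$)
$r{\left(t \right)} = 0$
$J{\left(M \right)} = - \frac{8767}{49} - 2322 M - 86 M^{2}$ ($J{\left(M \right)} = 8 - 86 \left(M + \left(\left(M^{2} + \left(-7 + \left(-11\right)^{2} + 8 \left(-11\right)\right) M\right) + \frac{213}{98}\right)\right) = 8 - 86 \left(M + \left(\left(M^{2} + \left(-7 + 121 - 88\right) M\right) + 213 \cdot \frac{1}{98}\right)\right) = 8 - 86 \left(M + \left(\left(M^{2} + 26 M\right) + \frac{213}{98}\right)\right) = 8 - 86 \left(M + \left(\frac{213}{98} + M^{2} + 26 M\right)\right) = 8 - 86 \left(\frac{213}{98} + M^{2} + 27 M\right) = 8 - \left(\frac{9159}{49} + 86 M^{2} + 2322 M\right) = - \frac{8767}{49} - 2322 M - 86 M^{2}$)
$r{\left(-24 \right)} + J{\left(43 \right)} = 0 - \left(\frac{4901221}{49} + 159014\right) = 0 - \frac{12692907}{49} = - \frac{12692907}{49}$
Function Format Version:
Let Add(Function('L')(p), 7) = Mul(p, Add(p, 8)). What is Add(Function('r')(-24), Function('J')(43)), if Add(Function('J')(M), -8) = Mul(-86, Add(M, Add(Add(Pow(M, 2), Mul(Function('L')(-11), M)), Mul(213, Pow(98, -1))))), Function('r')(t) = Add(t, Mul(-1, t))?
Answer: Rational(-12692907, 49) ≈ -2.5904e+5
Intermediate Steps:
Function('L')(p) = Add(-7, Mul(p, Add(8, p))) (Function('L')(p) = Add(-7, Mul(p, Add(p, 8))) = Add(-7, Mul(p, Add(8, p))))
Function('r')(t) = 0
Function('J')(M) = Add(Rational(-8767, 49), Mul(-2322, M), Mul(-86, Pow(M, 2))) (Function('J')(M) = Add(8, Mul(-86, Add(M, Add(Add(Pow(M, 2), Mul(Add(-7, Pow(-11, 2), Mul(8, -11)), M)), Mul(213, Pow(98, -1)))))) = Add(8, Mul(-86, Add(M, Add(Add(Pow(M, 2), Mul(Add(-7, 121, -88), M)), Mul(213, Rational(1, 98)))))) = Add(8, Mul(-86, Add(M, Add(Add(Pow(M, 2), Mul(26, M)), Rational(213, 98))))) = Add(8, Mul(-86, Add(M, Add(Rational(213, 98), Pow(M, 2), Mul(26, M))))) = Add(8, Mul(-86, Add(Rational(213, 98), Pow(M, 2), Mul(27, M)))) = Add(8, Add(Rational(-9159, 49), Mul(-2322, M), Mul(-86, Pow(M, 2)))) = Add(Rational(-8767, 49), Mul(-2322, M), Mul(-86, Pow(M, 2))))
Add(Function('r')(-24), Function('J')(43)) = Add(0, Add(Rational(-8767, 49), Mul(-2322, 43), Mul(-86, Pow(43, 2)))) = Add(0, Add(Rational(-8767, 49), -99846, Mul(-86, 1849))) = Add(0, Add(Rational(-8767, 49), -99846, -159014)) = Add(0, Rational(-12692907, 49)) = Rational(-12692907, 49)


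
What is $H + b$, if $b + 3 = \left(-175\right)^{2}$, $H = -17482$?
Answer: $13140$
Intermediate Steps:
$b = 30622$ ($b = -3 + \left(-175\right)^{2} = -3 + 30625 = 30622$)
$H + b = -17482 + 30622 = 13140$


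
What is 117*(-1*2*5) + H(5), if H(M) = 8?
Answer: -1162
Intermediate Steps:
117*(-1*2*5) + H(5) = 117*(-1*2*5) + 8 = 117*(-2*5) + 8 = 117*(-10) + 8 = -1170 + 8 = -1162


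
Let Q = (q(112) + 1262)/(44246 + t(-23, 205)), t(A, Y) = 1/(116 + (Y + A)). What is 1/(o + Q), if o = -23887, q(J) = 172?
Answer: -4395103/104985682917 ≈ -4.1864e-5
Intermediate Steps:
t(A, Y) = 1/(116 + A + Y) (t(A, Y) = 1/(116 + (A + Y)) = 1/(116 + A + Y))
Q = 142444/4395103 (Q = (172 + 1262)/(44246 + 1/(116 - 23 + 205)) = 1434/(44246 + 1/298) = 1434/(13185309/298) = 1434*(298/13185309) = 142444/4395103 ≈ 0.032410)
1/(o + Q) = 1/(-23887 + 142444/4395103) = 1/(-104985682917/4395103) = -4395103/104985682917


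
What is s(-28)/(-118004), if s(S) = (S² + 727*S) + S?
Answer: 4900/29501 ≈ 0.16610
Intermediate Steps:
s(S) = S² + 728*S
s(-28)/(-118004) = -28*(728 - 28)/(-118004) = -28*700*(-1/118004) = -19600*(-1/118004) = 4900/29501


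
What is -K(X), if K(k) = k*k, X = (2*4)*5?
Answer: -1600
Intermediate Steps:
X = 40 (X = 8*5 = 40)
K(k) = k²
-K(X) = -1*40² = -1*1600 = -1600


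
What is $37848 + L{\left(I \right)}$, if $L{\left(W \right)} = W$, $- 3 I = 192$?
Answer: $37784$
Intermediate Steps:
$I = -64$ ($I = \left(- \frac{1}{3}\right) 192 = -64$)
$37848 + L{\left(I \right)} = 37848 - 64 = 37784$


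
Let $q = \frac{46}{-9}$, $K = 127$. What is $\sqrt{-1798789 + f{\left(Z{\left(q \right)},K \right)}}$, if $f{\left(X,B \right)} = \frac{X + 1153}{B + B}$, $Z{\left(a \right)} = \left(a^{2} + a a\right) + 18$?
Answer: $\frac{i \sqrt{9400079193962}}{2286} \approx 1341.2 i$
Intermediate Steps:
$q = - \frac{46}{9}$ ($q = 46 \left(- \frac{1}{9}\right) = - \frac{46}{9} \approx -5.1111$)
$Z{\left(a \right)} = 18 + 2 a^{2}$ ($Z{\left(a \right)} = \left(a^{2} + a^{2}\right) + 18 = 2 a^{2} + 18 = 18 + 2 a^{2}$)
$f{\left(X,B \right)} = \frac{1153 + X}{2 B}$
$\sqrt{-1798789 + f{\left(Z{\left(q \right)},K \right)}} = \sqrt{-1798789 + \frac{1153 + \left(18 + 2 \left(- \frac{46}{9}\right)^{2}\right)}{2 \cdot 127}} = \sqrt{-1798789 + \frac{1}{2} \cdot \frac{1}{127} \left(1153 + \left(18 + 2 \cdot \frac{2116}{81}\right)\right)} = \sqrt{-1798789 + \frac{1}{2} \cdot \frac{1}{127} \left(1153 + \left(18 + \frac{4232}{81}\right)\right)} = \sqrt{-1798789 + \frac{1}{2} \cdot \frac{1}{127} \left(1153 + \frac{5690}{81}\right)} = \sqrt{-1798789 + \frac{1}{2} \cdot \frac{1}{127} \cdot \frac{99083}{81}} = \sqrt{-1798789 + \frac{99083}{20574}} = \sqrt{- \frac{37008185803}{20574}} = \frac{i \sqrt{9400079193962}}{2286}$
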